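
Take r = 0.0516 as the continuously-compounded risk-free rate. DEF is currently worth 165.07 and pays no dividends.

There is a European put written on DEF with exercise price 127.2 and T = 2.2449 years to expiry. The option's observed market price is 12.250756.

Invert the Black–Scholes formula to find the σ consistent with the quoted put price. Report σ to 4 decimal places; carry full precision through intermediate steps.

sigma = 0.3901

At σ = 0.3901 the Black–Scholes value reproduces the quote:
σ√T = 0.3901·√2.2449 = 0.584486
d₁ = (ln(S/K) + (r+σ²/2)T) / (σ√T) = (ln(165.07/127.2) + (0.0516+0.3901²/2)·2.2449) / 0.584486 = (0.260609 + 0.286649) / 0.584486 = 0.936306
d₂ = d₁ − σ√T = 0.936306 − 0.584486 = 0.351819
e^{−rT} = 0.890621
N(−d₁) = 0.174558,  N(−d₂) = 0.362487
V = K·e^{−rT}·N(−d₂) − S·N(−d₁) = 41.065028 − 28.814272 = 12.250756 (the quoted price), and the Black–Scholes price is strictly increasing in σ, so σ is unique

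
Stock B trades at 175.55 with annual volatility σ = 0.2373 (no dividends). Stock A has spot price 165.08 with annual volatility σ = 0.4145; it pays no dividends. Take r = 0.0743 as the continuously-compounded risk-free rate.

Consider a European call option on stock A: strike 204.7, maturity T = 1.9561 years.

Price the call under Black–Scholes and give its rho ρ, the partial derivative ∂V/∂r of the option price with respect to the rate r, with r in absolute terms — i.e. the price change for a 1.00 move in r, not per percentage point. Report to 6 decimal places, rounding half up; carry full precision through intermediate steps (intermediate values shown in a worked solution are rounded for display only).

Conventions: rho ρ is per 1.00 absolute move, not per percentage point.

σ√T = 0.4145·√1.9561 = 0.579722
d₁ = (ln(S/K) + (r+σ²/2)T) / (σ√T) = (ln(165.08/204.7) + (0.0743+0.4145²/2)·1.9561) / 0.579722 = (-0.215115 + 0.313377) / 0.579722 = 0.169498
d₂ = d₁ − σ√T = 0.169498 − 0.579722 = -0.410224
e^{−rT} = 0.864730
N(d₁) = 0.567298,  N(d₂) = 0.340821
Call price V = S·N(d₁) − K·e^{−rT}·N(d₂) = 93.649495 − 60.328751 = 33.320745
ρ = K·T·e^{−rT}·N(d₂) = 118.009069

price = 33.320745
ρ = 118.009069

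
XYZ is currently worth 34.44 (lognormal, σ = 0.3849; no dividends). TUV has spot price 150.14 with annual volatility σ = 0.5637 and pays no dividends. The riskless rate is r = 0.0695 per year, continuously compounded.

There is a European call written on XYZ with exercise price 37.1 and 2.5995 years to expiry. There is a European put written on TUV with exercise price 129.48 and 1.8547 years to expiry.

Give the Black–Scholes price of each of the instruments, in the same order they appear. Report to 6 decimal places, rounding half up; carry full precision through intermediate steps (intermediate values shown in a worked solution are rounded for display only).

price(XYZ call K=37.1) = 9.817308
price(TUV put K=129.48) = 23.688192

[XYZ call K=37.1]
σ√T = 0.3849·√2.5995 = 0.620573
d₁ = (ln(S/K) + (r+σ²/2)T) / (σ√T) = (ln(34.44/37.1) + (0.0695+0.3849²/2)·2.5995) / 0.620573 = (-0.074398 + 0.373221) / 0.620573 = 0.481527
d₂ = d₁ − σ√T = 0.481527 − 0.620573 = -0.139046
e^{−rT} = 0.834715
N(d₁) = 0.684929,  N(d₂) = 0.444707
price = S·N(d₁) − K·e^{−rT}·N(d₂) = 23.588949 − 13.771642 = 9.817308
[TUV put K=129.48]
σ√T = 0.5637·√1.8547 = 0.767688
d₁ = (ln(S/K) + (r+σ²/2)T) / (σ√T) = (ln(150.14/129.48) + (0.0695+0.5637²/2)·1.8547) / 0.767688 = (0.148042 + 0.423574) / 0.767688 = 0.744594
d₂ = d₁ − σ√T = 0.744594 − 0.767688 = -0.023094
e^{−rT} = 0.879060
N(−d₁) = 0.228259,  N(−d₂) = 0.509212
price = K·e^{−rT}·N(−d₂) − S·N(−d₁) = 57.958940 − 34.270748 = 23.688192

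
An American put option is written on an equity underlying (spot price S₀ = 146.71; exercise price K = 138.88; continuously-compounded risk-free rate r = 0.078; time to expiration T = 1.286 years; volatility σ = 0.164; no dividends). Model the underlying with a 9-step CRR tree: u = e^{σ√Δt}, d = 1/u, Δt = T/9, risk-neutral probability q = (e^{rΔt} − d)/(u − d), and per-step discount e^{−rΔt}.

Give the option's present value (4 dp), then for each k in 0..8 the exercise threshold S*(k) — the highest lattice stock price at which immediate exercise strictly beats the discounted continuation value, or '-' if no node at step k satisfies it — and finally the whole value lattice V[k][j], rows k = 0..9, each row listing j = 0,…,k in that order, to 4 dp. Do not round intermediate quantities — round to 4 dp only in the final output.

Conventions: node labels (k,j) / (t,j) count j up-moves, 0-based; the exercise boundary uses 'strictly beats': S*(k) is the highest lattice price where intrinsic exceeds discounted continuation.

Δt=0.14289  u=1.06395  d=0.93989  q=0.57484  discount=0.98892
step 9 (expiry): payoffs max(K−S,0) = 54.9049 43.8202 31.2723 17.0680 0.9888 0.0000 0.0000 0.0000 0.0000 0.0000
step 8: (k=8,j=0): S=89.3457, K−S=49.5343, hold=47.9950 ⇒ V=49.5343 exercise | (k=8,j=1): S=101.1394, K−S=37.7406, hold=36.2014 ⇒ V=37.7406 exercise | (k=8,j=2): S=114.4898, K−S=24.3902, hold=22.8509 ⇒ V=24.3902 exercise | (k=8,j=3): S=129.6025, K−S=9.2775, hold=7.7383 ⇒ V=9.2775 exercise | (k=8,j=4): S=146.7100, K−S=0.0000, hold=0.4157 ⇒ V=0.4157 continue | (k=8,j=5): S=166.0757, K−S=0.0000, hold=0.0000 ⇒ V=0.0000 continue | (k=8,j=6): S=187.9978, K−S=0.0000, hold=0.0000 ⇒ V=0.0000 continue | (k=8,j=7): S=212.8135, K−S=0.0000, hold=0.0000 ⇒ V=0.0000 continue | (k=8,j=8): S=240.9049, K−S=0.0000, hold=0.0000 ⇒ V=0.0000 continue  boundary S*=129.6025
step 7: (k=7,j=0): S=95.0598, K−S=43.8202, hold=42.2809 ⇒ V=43.8202 exercise | (k=7,j=1): S=107.6077, K−S=31.2723, hold=29.7330 ⇒ V=31.2723 exercise | (k=7,j=2): S=121.8120, K−S=17.0680, hold=15.5288 ⇒ V=17.0680 exercise | (k=7,j=3): S=137.8912, K−S=0.9888, hold=4.1370 ⇒ V=4.1370 continue | (k=7,j=4): S=156.0928, K−S=0.0000, hold=0.1748 ⇒ V=0.1748 continue | (k=7,j=5): S=176.6971, K−S=0.0000, hold=0.0000 ⇒ V=0.0000 continue | (k=7,j=6): S=200.0212, K−S=0.0000, hold=0.0000 ⇒ V=0.0000 continue | (k=7,j=7): S=226.4240, K−S=0.0000, hold=0.0000 ⇒ V=0.0000 continue  boundary S*=121.8120
step 6: (k=6,j=0): S=101.1394, K−S=37.7406, hold=36.2014 ⇒ V=37.7406 exercise | (k=6,j=1): S=114.4898, K−S=24.3902, hold=22.8509 ⇒ V=24.3902 exercise | (k=6,j=2): S=129.6025, K−S=9.2775, hold=9.5279 ⇒ V=9.5279 continue | (k=6,j=3): S=146.7100, K−S=0.0000, hold=1.8388 ⇒ V=1.8388 continue | (k=6,j=4): S=166.0757, K−S=0.0000, hold=0.0735 ⇒ V=0.0735 continue | (k=6,j=5): S=187.9978, K−S=0.0000, hold=0.0000 ⇒ V=0.0000 continue | (k=6,j=6): S=212.8135, K−S=0.0000, hold=0.0000 ⇒ V=0.0000 continue  boundary S*=114.4898
step 5: (k=5,j=0): S=107.6077, K−S=31.2723, hold=29.7330 ⇒ V=31.2723 exercise | (k=5,j=1): S=121.8120, K−S=17.0680, hold=15.6711 ⇒ V=17.0680 exercise | (k=5,j=2): S=137.8912, K−S=0.9888, hold=5.0513 ⇒ V=5.0513 continue | (k=5,j=3): S=156.0928, K−S=0.0000, hold=0.8149 ⇒ V=0.8149 continue | (k=5,j=4): S=176.6971, K−S=0.0000, hold=0.0309 ⇒ V=0.0309 continue | (k=5,j=5): S=200.0212, K−S=0.0000, hold=0.0000 ⇒ V=0.0000 continue  boundary S*=121.8120
step 4: (k=4,j=0): S=114.4898, K−S=24.3902, hold=22.8509 ⇒ V=24.3902 exercise | (k=4,j=1): S=129.6025, K−S=9.2775, hold=10.0477 ⇒ V=10.0477 continue | (k=4,j=2): S=146.7100, K−S=0.0000, hold=2.5870 ⇒ V=2.5870 continue | (k=4,j=3): S=166.0757, K−S=0.0000, hold=0.3602 ⇒ V=0.3602 continue | (k=4,j=4): S=187.9978, K−S=0.0000, hold=0.0130 ⇒ V=0.0130 continue  boundary S*=114.4898
step 3: (k=3,j=0): S=121.8120, K−S=17.0680, hold=15.9665 ⇒ V=17.0680 exercise | (k=3,j=1): S=137.8912, K−S=0.9888, hold=5.6951 ⇒ V=5.6951 continue | (k=3,j=2): S=156.0928, K−S=0.0000, hold=1.2924 ⇒ V=1.2924 continue | (k=3,j=3): S=176.6971, K−S=0.0000, hold=0.1588 ⇒ V=0.1588 continue  boundary S*=121.8120
step 2: (k=2,j=0): S=129.6025, K−S=9.2775, hold=10.4137 ⇒ V=10.4137 continue | (k=2,j=1): S=146.7100, K−S=0.0000, hold=3.1292 ⇒ V=3.1292 continue | (k=2,j=2): S=166.0757, K−S=0.0000, hold=0.6337 ⇒ V=0.6337 continue  boundary S*=-
step 1: (k=1,j=0): S=137.8912, K−S=0.9888, hold=6.1572 ⇒ V=6.1572 continue | (k=1,j=1): S=156.0928, K−S=0.0000, hold=1.6759 ⇒ V=1.6759 continue  boundary S*=-
step 0: (k=0,j=0): S=146.7100, K−S=0.0000, hold=3.5415 ⇒ V=3.5415 continue  boundary S*=-

price = 3.5415
boundary = - - - 121.8120 114.4898 121.8120 114.4898 121.8120 129.6025
tree:
3.5415
6.1572 1.6759
10.4137 3.1292 0.6337
17.0680 5.6951 1.2924 0.1588
24.3902 10.0477 2.5870 0.3602 0.0130
31.2723 17.0680 5.0513 0.8149 0.0309 0.0000
37.7406 24.3902 9.5279 1.8388 0.0735 0.0000 0.0000
43.8202 31.2723 17.0680 4.1370 0.1748 0.0000 0.0000 0.0000
49.5343 37.7406 24.3902 9.2775 0.4157 0.0000 0.0000 0.0000 0.0000
54.9049 43.8202 31.2723 17.0680 0.9888 0.0000 0.0000 0.0000 0.0000 0.0000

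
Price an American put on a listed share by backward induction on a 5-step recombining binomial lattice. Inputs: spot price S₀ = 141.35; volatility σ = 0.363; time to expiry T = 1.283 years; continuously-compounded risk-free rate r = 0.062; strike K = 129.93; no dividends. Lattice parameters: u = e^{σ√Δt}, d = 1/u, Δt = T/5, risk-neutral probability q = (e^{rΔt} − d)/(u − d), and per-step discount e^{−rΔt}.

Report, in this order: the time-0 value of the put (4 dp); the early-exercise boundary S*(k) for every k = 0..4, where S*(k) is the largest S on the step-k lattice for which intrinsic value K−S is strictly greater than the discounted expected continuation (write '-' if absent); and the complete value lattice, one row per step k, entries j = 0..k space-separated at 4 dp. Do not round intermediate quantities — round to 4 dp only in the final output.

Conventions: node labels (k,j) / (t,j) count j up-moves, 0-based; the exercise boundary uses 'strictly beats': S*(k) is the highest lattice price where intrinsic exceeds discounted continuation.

price = 13.7114
boundary = - - - 81.4182 97.8542
tree:
13.7114
21.7157 6.0692
33.2202 10.7964 1.4904
48.5118 18.8470 3.0136 0.0000
62.1872 32.0758 6.0937 0.0000 0.0000
73.5656 48.5118 12.3218 0.0000 0.0000 0.0000

Δt=0.25660  u=1.20187  d=0.83204  q=0.49752  discount=0.98422
step 5 (expiry): payoffs max(K−S,0) = 73.5656 48.5118 12.3218 0.0000 0.0000 0.0000
step 4: (k=4,j=0): S=67.7428, K−S=62.1872, hold=60.1365 ⇒ V=62.1872 exercise | (k=4,j=1): S=97.8542, K−S=32.0758, hold=30.0251 ⇒ V=32.0758 exercise | (k=4,j=2): S=141.3500, K−S=0.0000, hold=6.0937 ⇒ V=6.0937 continue | (k=4,j=3): S=204.1795, K−S=0.0000, hold=0.0000 ⇒ V=0.0000 continue | (k=4,j=4): S=294.9364, K−S=0.0000, hold=0.0000 ⇒ V=0.0000 continue  boundary S*=97.8542
step 3: (k=3,j=0): S=81.4182, K−S=48.5118, hold=46.4611 ⇒ V=48.5118 exercise | (k=3,j=1): S=117.6082, K−S=12.3218, hold=18.8470 ⇒ V=18.8470 continue | (k=3,j=2): S=169.8846, K−S=0.0000, hold=3.0136 ⇒ V=3.0136 continue | (k=3,j=3): S=245.3976, K−S=0.0000, hold=0.0000 ⇒ V=0.0000 continue  boundary S*=81.4182
step 2: (k=2,j=0): S=97.8542, K−S=32.0758, hold=33.2202 ⇒ V=33.2202 continue | (k=2,j=1): S=141.3500, K−S=0.0000, hold=10.7964 ⇒ V=10.7964 continue | (k=2,j=2): S=204.1795, K−S=0.0000, hold=1.4904 ⇒ V=1.4904 continue  boundary S*=-
step 1: (k=1,j=0): S=117.6082, K−S=12.3218, hold=21.7157 ⇒ V=21.7157 continue | (k=1,j=1): S=169.8846, K−S=0.0000, hold=6.0692 ⇒ V=6.0692 continue  boundary S*=-
step 0: (k=0,j=0): S=141.3500, K−S=0.0000, hold=13.7114 ⇒ V=13.7114 continue  boundary S*=-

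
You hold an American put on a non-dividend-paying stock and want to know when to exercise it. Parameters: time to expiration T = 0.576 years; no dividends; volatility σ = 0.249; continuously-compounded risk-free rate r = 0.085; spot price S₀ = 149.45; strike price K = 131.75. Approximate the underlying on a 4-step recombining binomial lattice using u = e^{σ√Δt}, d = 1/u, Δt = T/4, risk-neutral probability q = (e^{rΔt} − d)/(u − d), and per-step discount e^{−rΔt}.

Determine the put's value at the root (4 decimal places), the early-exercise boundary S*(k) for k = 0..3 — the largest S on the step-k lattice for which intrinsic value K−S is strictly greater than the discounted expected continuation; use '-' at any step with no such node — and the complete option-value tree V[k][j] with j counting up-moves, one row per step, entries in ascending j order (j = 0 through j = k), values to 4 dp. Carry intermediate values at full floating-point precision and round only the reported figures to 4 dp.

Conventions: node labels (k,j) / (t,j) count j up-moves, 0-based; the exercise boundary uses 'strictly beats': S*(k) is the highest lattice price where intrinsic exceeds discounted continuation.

price = 2.9814
boundary = - - - 112.5610
tree:
2.9814
5.7004 0.7467
10.6383 1.6484 0.0000
19.1890 3.6393 0.0000 0.0000
29.3377 8.0345 0.0000 0.0000 0.0000

Δt=0.14400  u=1.09910  d=0.90984  q=0.54147  discount=0.98783
step 4 (expiry): payoffs max(K−S,0) = 29.3377 8.0345 0.0000 0.0000 0.0000
step 3: (k=3,j=0): S=112.5610, K−S=19.1890, hold=17.5862 ⇒ V=19.1890 exercise | (k=3,j=1): S=135.9753, K−S=0.0000, hold=3.6393 ⇒ V=3.6393 continue | (k=3,j=2): S=164.2600, K−S=0.0000, hold=0.0000 ⇒ V=0.0000 continue | (k=3,j=3): S=198.4284, K−S=0.0000, hold=0.0000 ⇒ V=0.0000 continue  boundary S*=112.5610
step 2: (k=2,j=0): S=123.7155, K−S=8.0345, hold=10.6383 ⇒ V=10.6383 continue | (k=2,j=1): S=149.4500, K−S=0.0000, hold=1.6484 ⇒ V=1.6484 continue | (k=2,j=2): S=180.5377, K−S=0.0000, hold=0.0000 ⇒ V=0.0000 continue  boundary S*=-
step 1: (k=1,j=0): S=135.9753, K−S=0.0000, hold=5.7004 ⇒ V=5.7004 continue | (k=1,j=1): S=164.2600, K−S=0.0000, hold=0.7467 ⇒ V=0.7467 continue  boundary S*=-
step 0: (k=0,j=0): S=149.4500, K−S=0.0000, hold=2.9814 ⇒ V=2.9814 continue  boundary S*=-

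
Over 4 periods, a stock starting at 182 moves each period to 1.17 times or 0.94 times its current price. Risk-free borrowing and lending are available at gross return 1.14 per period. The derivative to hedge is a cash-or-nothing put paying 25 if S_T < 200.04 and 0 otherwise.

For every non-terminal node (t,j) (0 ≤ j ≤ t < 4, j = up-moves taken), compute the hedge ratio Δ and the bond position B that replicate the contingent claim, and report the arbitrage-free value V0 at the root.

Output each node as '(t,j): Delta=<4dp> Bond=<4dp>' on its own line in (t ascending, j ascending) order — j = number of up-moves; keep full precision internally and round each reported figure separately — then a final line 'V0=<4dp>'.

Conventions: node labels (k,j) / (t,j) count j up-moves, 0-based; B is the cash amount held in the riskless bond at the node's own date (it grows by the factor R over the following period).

Risk-neutral probability p* = (R−d)/(u−d) = (1.14−0.94)/(1.17−0.94) = 0.8696.
Expiry values: V(4,0)=25.0000, V(4,1)=25.0000, V(4,2)=0.0000, V(4,3)=0.0000, V(4,4)=0.0000
  t=3,j=0: stock 151.1663 → up 176.8646 (V=25.0000), down 142.0963 (V=25.0000). Price 21.9298; hedge Δ=0.0000, bond B=21.9298.
  t=3,j=1: stock 188.1538 → up 220.1399 (V=0.0000), down 176.8646 (V=25.0000). Price 2.8604; hedge Δ=-0.5777, bond B=111.5561.
  t=3,j=2: stock 234.1914 → up 274.0040 (V=0.0000), down 220.1399 (V=0.0000). Price 0.0000; hedge Δ=0.0000, bond B=0.0000.
  t=3,j=3: stock 291.4936 → up 341.0475 (V=0.0000), down 274.0040 (V=0.0000). Price 0.0000; hedge Δ=0.0000, bond B=0.0000.
  t=2,j=0: stock 160.8152 → up 188.1538 (V=2.8604), down 151.1663 (V=21.9298). Price 4.6910; hedge Δ=-0.5156, bond B=87.6015.
  t=2,j=1: stock 200.1636 → up 234.1914 (V=0.0000), down 188.1538 (V=2.8604). Price 0.3273; hedge Δ=-0.0621, bond B=12.7639.
  t=2,j=2: stock 249.1398 → up 291.4936 (V=0.0000), down 234.1914 (V=0.0000). Price 0.0000; hedge Δ=0.0000, bond B=0.0000.
  t=1,j=0: stock 171.0800 → up 200.1636 (V=0.3273), down 160.8152 (V=4.6910). Price 0.7864; hedge Δ=-0.1109, bond B=19.7590.
  t=1,j=1: stock 212.9400 → up 249.1398 (V=0.0000), down 200.1636 (V=0.3273). Price 0.0374; hedge Δ=-0.0067, bond B=1.4604.
  t=0,j=0: stock 182.0000 → up 212.9400 (V=0.0374), down 171.0800 (V=0.7864). Price 0.1185; hedge Δ=-0.0179, bond B=3.3747.
As a check, the time-0 holding Δ(0,0)·S0 + B(0,0) comes to 0.1185 — exactly V0.

(0,0): Delta=-0.0179 Bond=3.3747
(1,0): Delta=-0.1109 Bond=19.7590
(1,1): Delta=-0.0067 Bond=1.4604
(2,0): Delta=-0.5156 Bond=87.6015
(2,1): Delta=-0.0621 Bond=12.7639
(2,2): Delta=0.0000 Bond=0.0000
(3,0): Delta=0.0000 Bond=21.9298
(3,1): Delta=-0.5777 Bond=111.5561
(3,2): Delta=0.0000 Bond=0.0000
(3,3): Delta=0.0000 Bond=0.0000
V0=0.1185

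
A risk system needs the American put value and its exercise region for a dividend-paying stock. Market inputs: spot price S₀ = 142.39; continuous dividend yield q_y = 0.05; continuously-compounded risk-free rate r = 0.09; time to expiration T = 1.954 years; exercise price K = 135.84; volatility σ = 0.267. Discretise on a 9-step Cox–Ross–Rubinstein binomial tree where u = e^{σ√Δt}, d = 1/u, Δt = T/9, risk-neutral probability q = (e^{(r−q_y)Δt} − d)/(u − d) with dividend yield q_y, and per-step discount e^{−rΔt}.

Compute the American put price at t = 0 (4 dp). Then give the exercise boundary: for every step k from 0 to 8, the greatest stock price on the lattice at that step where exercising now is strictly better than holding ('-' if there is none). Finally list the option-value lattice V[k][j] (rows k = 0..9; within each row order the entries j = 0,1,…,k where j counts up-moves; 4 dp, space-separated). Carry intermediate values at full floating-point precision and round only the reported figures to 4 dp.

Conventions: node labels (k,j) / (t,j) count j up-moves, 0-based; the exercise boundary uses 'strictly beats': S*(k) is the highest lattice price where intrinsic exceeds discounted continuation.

price = 13.0594
boundary = - - - 98.0367 86.5683 98.0367 86.5683 98.0367 111.0246
tree:
13.0594
19.1283 7.5960
27.2868 11.8452 3.7100
37.8033 18.0017 6.2478 1.3568
49.2717 26.5468 10.2938 2.5092 0.2754
59.3986 37.8033 16.5043 4.5826 0.5662 0.0000
68.3409 49.2717 25.5576 8.2375 1.1638 0.0000 0.0000
76.2370 59.3986 37.8033 14.5024 2.3921 0.0000 0.0000 0.0000
83.2095 68.3409 49.2717 24.8154 4.9170 0.0000 0.0000 0.0000 0.0000
89.3663 76.2370 59.3986 37.8033 10.1070 0.0000 0.0000 0.0000 0.0000 0.0000

params: Δt=0.21711 u=1.13248 d=0.88302 q=0.50390 e^(-rΔt)=0.98065
t_9 payoffs: 89.3663 76.2370 59.3986 37.8033 10.1070 0.0000 0.0000 0.0000 0.0000 0.0000
t_8: node(8,0) S=52.6305 payoff=83.2095 vs cont=81.1491 → 83.2095 [stop]  node(8,1) S=67.4991 payoff=68.3409 vs cont=66.4411 → 68.3409 [stop]  node(8,2) S=86.5683 payoff=49.2717 vs cont=47.5779 → 49.2717 [stop]  node(8,3) S=111.0246 payoff=24.8154 vs cont=23.3856 → 24.8154 [stop]  node(8,4) S=142.3900 payoff=0.0000 vs cont=4.9170 → 4.9170 [wait]  node(8,5) S=182.6164 payoff=0.0000 vs cont=0.0000 → 0.0000 [wait]  node(8,6) S=234.2072 payoff=0.0000 vs cont=0.0000 → 0.0000 [wait]  node(8,7) S=300.3729 payoff=0.0000 vs cont=0.0000 → 0.0000 [wait]  node(8,8) S=385.2309 payoff=0.0000 vs cont=0.0000 → 0.0000 [wait]  ⇒ S*(8)=111.0246
t_7: node(7,0) S=59.6030 payoff=76.2370 vs cont=74.2520 → 76.2370 [stop]  node(7,1) S=76.4414 payoff=59.3986 vs cont=57.5954 → 59.3986 [stop]  node(7,2) S=98.0367 payoff=37.8033 vs cont=36.2332 → 37.8033 [stop]  node(7,3) S=125.7330 payoff=10.1070 vs cont=14.5024 → 14.5024 [wait]  node(7,4) S=161.2537 payoff=0.0000 vs cont=2.3921 → 2.3921 [wait]  node(7,5) S=206.8093 payoff=0.0000 vs cont=0.0000 → 0.0000 [wait]  node(7,6) S=265.2348 payoff=0.0000 vs cont=0.0000 → 0.0000 [wait]  node(7,7) S=340.1660 payoff=0.0000 vs cont=0.0000 → 0.0000 [wait]  ⇒ S*(7)=98.0367
t_6: node(6,0) S=67.4991 payoff=68.3409 vs cont=66.4411 → 68.3409 [stop]  node(6,1) S=86.5683 payoff=49.2717 vs cont=47.5779 → 49.2717 [stop]  node(6,2) S=111.0246 payoff=24.8154 vs cont=25.5576 → 25.5576 [wait]  node(6,3) S=142.3900 payoff=0.0000 vs cont=8.2375 → 8.2375 [wait]  node(6,4) S=182.6164 payoff=0.0000 vs cont=1.1638 → 1.1638 [wait]  node(6,5) S=234.2072 payoff=0.0000 vs cont=0.0000 → 0.0000 [wait]  node(6,6) S=300.3729 payoff=0.0000 vs cont=0.0000 → 0.0000 [wait]  ⇒ S*(6)=86.5683
t_5: node(5,0) S=76.4414 payoff=59.3986 vs cont=57.5954 → 59.3986 [stop]  node(5,1) S=98.0367 payoff=37.8033 vs cont=36.5999 → 37.8033 [stop]  node(5,2) S=125.7330 payoff=10.1070 vs cont=16.5043 → 16.5043 [wait]  node(5,3) S=161.2537 payoff=0.0000 vs cont=4.5826 → 4.5826 [wait]  node(5,4) S=206.8093 payoff=0.0000 vs cont=0.5662 → 0.5662 [wait]  node(5,5) S=265.2348 payoff=0.0000 vs cont=0.0000 → 0.0000 [wait]  ⇒ S*(5)=98.0367
t_4: node(4,0) S=86.5683 payoff=49.2717 vs cont=47.5779 → 49.2717 [stop]  node(4,1) S=111.0246 payoff=24.8154 vs cont=26.5468 → 26.5468 [wait]  node(4,2) S=142.3900 payoff=0.0000 vs cont=10.2938 → 10.2938 [wait]  node(4,3) S=182.6164 payoff=0.0000 vs cont=2.5092 → 2.5092 [wait]  node(4,4) S=234.2072 payoff=0.0000 vs cont=0.2754 → 0.2754 [wait]  ⇒ S*(4)=86.5683
t_3: node(3,0) S=98.0367 payoff=37.8033 vs cont=37.0888 → 37.8033 [stop]  node(3,1) S=125.7330 payoff=10.1070 vs cont=18.0017 → 18.0017 [wait]  node(3,2) S=161.2537 payoff=0.0000 vs cont=6.2478 → 6.2478 [wait]  node(3,3) S=206.8093 payoff=0.0000 vs cont=1.3568 → 1.3568 [wait]  ⇒ S*(3)=98.0367
t_2: node(2,0) S=111.0246 payoff=24.8154 vs cont=27.2868 → 27.2868 [wait]  node(2,1) S=142.3900 payoff=0.0000 vs cont=11.8452 → 11.8452 [wait]  node(2,2) S=182.6164 payoff=0.0000 vs cont=3.7100 → 3.7100 [wait]  ⇒ S*(2)=-
t_1: node(1,0) S=125.7330 payoff=10.1070 vs cont=19.1283 → 19.1283 [wait]  node(1,1) S=161.2537 payoff=0.0000 vs cont=7.5960 → 7.5960 [wait]  ⇒ S*(1)=-
t_0: node(0,0) S=142.3900 payoff=0.0000 vs cont=13.0594 → 13.0594 [wait]  ⇒ S*(0)=-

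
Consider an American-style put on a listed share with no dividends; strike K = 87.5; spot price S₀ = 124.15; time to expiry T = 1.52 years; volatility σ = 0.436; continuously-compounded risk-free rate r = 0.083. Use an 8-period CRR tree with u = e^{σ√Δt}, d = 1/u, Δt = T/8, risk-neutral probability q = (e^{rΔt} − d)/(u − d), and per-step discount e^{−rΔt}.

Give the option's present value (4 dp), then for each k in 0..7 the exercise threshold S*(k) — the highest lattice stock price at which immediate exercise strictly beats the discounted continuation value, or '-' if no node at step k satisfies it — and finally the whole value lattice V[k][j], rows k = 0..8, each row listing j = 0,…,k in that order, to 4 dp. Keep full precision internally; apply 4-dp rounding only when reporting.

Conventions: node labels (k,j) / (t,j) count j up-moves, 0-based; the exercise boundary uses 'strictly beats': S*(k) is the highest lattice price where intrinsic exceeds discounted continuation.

price = 5.6289
boundary = - - - - 58.0496 48.0024 58.0496 70.1999
tree:
5.6289
8.8906 2.4716
13.6968 4.2575 0.7233
20.4674 7.2078 1.3748 0.0798
29.4504 11.9318 2.6048 0.1602 0.0000
39.4976 19.1603 4.9173 0.3217 0.0000 0.0000
47.8059 29.4504 9.2449 0.6462 0.0000 0.0000 0.0000
54.6762 39.4976 17.3001 1.2979 0.0000 0.0000 0.0000 0.0000
60.3573 47.8059 29.4504 2.6068 0.0000 0.0000 0.0000 0.0000 0.0000

params: Δt=0.19000 u=1.20931 d=0.82692 q=0.49420 e^(-rΔt)=0.98435
t_8 payoffs: 60.3573 47.8059 29.4504 2.6068 0.0000 0.0000 0.0000 0.0000 0.0000
t_7: node(7,0) S=32.8238 payoff=54.6762 vs cont=53.3071 → 54.6762 [stop]  node(7,1) S=48.0024 payoff=39.4976 vs cont=38.1286 → 39.4976 [stop]  node(7,2) S=70.1999 payoff=17.3001 vs cont=15.9311 → 17.3001 [stop]  node(7,3) S=102.6620 payoff=0.0000 vs cont=1.2979 → 1.2979 [wait]  node(7,4) S=150.1355 payoff=0.0000 vs cont=0.0000 → 0.0000 [wait]  node(7,5) S=219.5620 payoff=0.0000 vs cont=0.0000 → 0.0000 [wait]  node(7,6) S=321.0929 payoff=0.0000 vs cont=0.0000 → 0.0000 [wait]  node(7,7) S=469.5743 payoff=0.0000 vs cont=0.0000 → 0.0000 [wait]  ⇒ S*(7)=70.1999
t_6: node(6,0) S=39.6941 payoff=47.8059 vs cont=46.4368 → 47.8059 [stop]  node(6,1) S=58.0496 payoff=29.4504 vs cont=28.0813 → 29.4504 [stop]  node(6,2) S=84.8932 payoff=2.6068 vs cont=9.2449 → 9.2449 [wait]  node(6,3) S=124.1500 payoff=0.0000 vs cont=0.6462 → 0.6462 [wait]  node(6,4) S=181.5601 payoff=0.0000 vs cont=0.0000 → 0.0000 [wait]  node(6,5) S=265.5180 payoff=0.0000 vs cont=0.0000 → 0.0000 [wait]  node(6,6) S=388.3001 payoff=0.0000 vs cont=0.0000 → 0.0000 [wait]  ⇒ S*(6)=58.0496
t_5: node(5,0) S=48.0024 payoff=39.4976 vs cont=38.1286 → 39.4976 [stop]  node(5,1) S=70.1999 payoff=17.3001 vs cont=19.1603 → 19.1603 [wait]  node(5,2) S=102.6620 payoff=0.0000 vs cont=4.9173 → 4.9173 [wait]  node(5,3) S=150.1355 payoff=0.0000 vs cont=0.3217 → 0.3217 [wait]  node(5,4) S=219.5620 payoff=0.0000 vs cont=0.0000 → 0.0000 [wait]  node(5,5) S=321.0929 payoff=0.0000 vs cont=0.0000 → 0.0000 [wait]  ⇒ S*(5)=48.0024
t_4: node(4,0) S=58.0496 payoff=29.4504 vs cont=28.9862 → 29.4504 [stop]  node(4,1) S=84.8932 payoff=2.6068 vs cont=11.9318 → 11.9318 [wait]  node(4,2) S=124.1500 payoff=0.0000 vs cont=2.6048 → 2.6048 [wait]  node(4,3) S=181.5601 payoff=0.0000 vs cont=0.1602 → 0.1602 [wait]  node(4,4) S=265.5180 payoff=0.0000 vs cont=0.0000 → 0.0000 [wait]  ⇒ S*(4)=58.0496
t_3: node(3,0) S=70.1999 payoff=17.3001 vs cont=20.4674 → 20.4674 [wait]  node(3,1) S=102.6620 payoff=0.0000 vs cont=7.2078 → 7.2078 [wait]  node(3,2) S=150.1355 payoff=0.0000 vs cont=1.3748 → 1.3748 [wait]  node(3,3) S=219.5620 payoff=0.0000 vs cont=0.0798 → 0.0798 [wait]  ⇒ S*(3)=-
t_2: node(2,0) S=84.8932 payoff=2.6068 vs cont=13.6968 → 13.6968 [wait]  node(2,1) S=124.1500 payoff=0.0000 vs cont=4.2575 → 4.2575 [wait]  node(2,2) S=181.5601 payoff=0.0000 vs cont=0.7233 → 0.7233 [wait]  ⇒ S*(2)=-
t_1: node(1,0) S=102.6620 payoff=0.0000 vs cont=8.8906 → 8.8906 [wait]  node(1,1) S=150.1355 payoff=0.0000 vs cont=2.4716 → 2.4716 [wait]  ⇒ S*(1)=-
t_0: node(0,0) S=124.1500 payoff=0.0000 vs cont=5.6289 → 5.6289 [wait]  ⇒ S*(0)=-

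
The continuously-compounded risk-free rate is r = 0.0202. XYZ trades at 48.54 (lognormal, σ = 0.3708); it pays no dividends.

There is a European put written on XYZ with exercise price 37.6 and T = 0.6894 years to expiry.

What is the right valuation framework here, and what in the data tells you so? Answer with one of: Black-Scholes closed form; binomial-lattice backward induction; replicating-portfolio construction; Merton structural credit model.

framework: Black-Scholes closed form

Key observation: the strike-37.6 put on XYZ is European-exercise on a continuously-modelled lognormal underlying, so its value is a single closed-form evaluation.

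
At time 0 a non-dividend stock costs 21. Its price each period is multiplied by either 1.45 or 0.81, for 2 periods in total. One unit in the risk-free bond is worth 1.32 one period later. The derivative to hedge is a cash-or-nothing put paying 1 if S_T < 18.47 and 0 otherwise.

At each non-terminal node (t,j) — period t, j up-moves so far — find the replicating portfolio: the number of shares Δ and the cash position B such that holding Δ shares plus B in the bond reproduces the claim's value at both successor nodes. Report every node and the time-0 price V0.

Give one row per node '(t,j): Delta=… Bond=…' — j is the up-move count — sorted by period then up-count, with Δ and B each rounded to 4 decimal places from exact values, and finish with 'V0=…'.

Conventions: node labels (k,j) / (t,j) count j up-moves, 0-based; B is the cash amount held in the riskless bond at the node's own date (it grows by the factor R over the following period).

(0,0): Delta=-0.0114 Bond=0.2641
(1,0): Delta=-0.0919 Bond=1.7164
(1,1): Delta=0.0000 Bond=0.0000
V0=0.0237

No-arbitrage ⇒ martingale measure with p* = (R−d)/(u−d) = 0.7969.
Terminal payoffs: V(2,0)=1.0000, V(2,1)=0.0000, V(2,2)=0.0000
Node (1,0) S=17.0100: V=(p*·0.0000+(1−p*)·1.0000)/1.32=0.1539; Δ=(0.0000−1.0000)/(24.6645−13.7781)=-0.0919; B=V−Δ·S=1.7164
Node (1,1) S=30.4500: V=(p*·0.0000+(1−p*)·0.0000)/1.32=0.0000; Δ=(0.0000−0.0000)/(44.1525−24.6645)=0.0000; B=V−Δ·S=0.0000
Node (0,0) S=21.0000: V=(p*·0.0000+(1−p*)·0.1539)/1.32=0.0237; Δ=(0.0000−0.1539)/(30.4500−17.0100)=-0.0114; B=V−Δ·S=0.2641
Check: Δ(0,0)·S0 + B(0,0) = 0.0237 = V0.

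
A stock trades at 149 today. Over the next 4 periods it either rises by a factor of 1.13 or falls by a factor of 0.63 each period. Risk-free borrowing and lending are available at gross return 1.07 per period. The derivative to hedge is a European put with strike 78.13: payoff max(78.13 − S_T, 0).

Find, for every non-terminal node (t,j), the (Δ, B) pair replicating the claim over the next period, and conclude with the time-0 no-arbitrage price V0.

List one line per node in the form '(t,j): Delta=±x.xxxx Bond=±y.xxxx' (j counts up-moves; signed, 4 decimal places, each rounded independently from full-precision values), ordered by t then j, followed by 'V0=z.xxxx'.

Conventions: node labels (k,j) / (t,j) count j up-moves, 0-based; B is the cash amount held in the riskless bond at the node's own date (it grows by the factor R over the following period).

Arbitrage-free pricing uses the up-move probability p* = (R−d)/(u−d) = 0.8800, discounting each step at R = 1.07.
Expiry values: V(4,0)=54.6581, V(4,1)=36.0296, V(4,2)=2.6166, V(4,3)=0.0000, V(4,4)=0.0000
Node (3,0) S=37.2570: V=(p*·36.0296+(1−p*)·54.6581)/1.07=35.7617; Δ=(36.0296−54.6581)/(42.1004−23.4719)=-1.0000; B=V−Δ·S=73.0187
Node (3,1) S=66.8261: V=(p*·2.6166+(1−p*)·36.0296)/1.07=6.1926; Δ=(2.6166−36.0296)/(75.5134−42.1004)=-1.0000; B=V−Δ·S=73.0187
Node (3,2) S=119.8626: V=(p*·0.0000+(1−p*)·2.6166)/1.07=0.2934; Δ=(0.0000−2.6166)/(135.4447−75.5134)=-0.0437; B=V−Δ·S=5.5266
Node (3,3) S=214.9917: V=(p*·0.0000+(1−p*)·0.0000)/1.07=0.0000; Δ=(0.0000−0.0000)/(242.9406−135.4447)=0.0000; B=V−Δ·S=0.0000
Node (2,0) S=59.1381: V=(p*·6.1926+(1−p*)·35.7617)/1.07=9.1037; Δ=(6.1926−35.7617)/(66.8261−37.2570)=-1.0000; B=V−Δ·S=68.2418
Node (2,1) S=106.0731: V=(p*·0.2934+(1−p*)·6.1926)/1.07=0.9358; Δ=(0.2934−6.1926)/(119.8626−66.8261)=-0.1112; B=V−Δ·S=12.7342
Node (2,2) S=190.2581: V=(p*·0.0000+(1−p*)·0.2934)/1.07=0.0329; Δ=(0.0000−0.2934)/(214.9917−119.8626)=-0.0031; B=V−Δ·S=0.6198
Node (1,0) S=93.8700: V=(p*·0.9358+(1−p*)·9.1037)/1.07=1.7906; Δ=(0.9358−9.1037)/(106.0731−59.1381)=-0.1740; B=V−Δ·S=18.1263
Node (1,1) S=168.3700: V=(p*·0.0329+(1−p*)·0.9358)/1.07=0.1320; Δ=(0.0329−0.9358)/(190.2581−106.0731)=-0.0107; B=V−Δ·S=1.9379
Node (0,0) S=149.0000: V=(p*·0.1320+(1−p*)·1.7906)/1.07=0.3094; Δ=(0.1320−1.7906)/(168.3700−93.8700)=-0.0223; B=V−Δ·S=3.6266
Check: Δ(0,0)·S0 + B(0,0) = 0.3094 = V0.

(0,0): Delta=-0.0223 Bond=3.6266
(1,0): Delta=-0.1740 Bond=18.1263
(1,1): Delta=-0.0107 Bond=1.9379
(2,0): Delta=-1.0000 Bond=68.2418
(2,1): Delta=-0.1112 Bond=12.7342
(2,2): Delta=-0.0031 Bond=0.6198
(3,0): Delta=-1.0000 Bond=73.0187
(3,1): Delta=-1.0000 Bond=73.0187
(3,2): Delta=-0.0437 Bond=5.5266
(3,3): Delta=0.0000 Bond=0.0000
V0=0.3094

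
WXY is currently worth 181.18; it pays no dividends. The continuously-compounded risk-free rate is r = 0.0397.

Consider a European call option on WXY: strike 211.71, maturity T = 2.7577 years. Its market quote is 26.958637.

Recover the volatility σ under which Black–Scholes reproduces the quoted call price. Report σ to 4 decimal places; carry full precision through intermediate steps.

sigma = 0.2547

At σ = 0.2547 the Black–Scholes value reproduces the quote:
σ√T = 0.2547·√2.7577 = 0.422963
d₁ = (ln(S/K) + (r+σ²/2)T) / (σ√T) = (ln(181.18/211.71) + (0.0397+0.2547²/2)·2.7577) / 0.422963 = (-0.155726 + 0.198930) / 0.422963 = 0.102144
d₂ = d₁ − σ√T = 0.102144 − 0.422963 = -0.320819
e^{−rT} = 0.896299
N(d₁) = 0.540679,  N(d₂) = 0.374174
V = S·N(d₁) − K·e^{−rT}·N(d₂) = 97.960192 − 71.001555 = 26.958637 (the observed quote) — the price is monotone increasing in volatility, hence this σ is the only solution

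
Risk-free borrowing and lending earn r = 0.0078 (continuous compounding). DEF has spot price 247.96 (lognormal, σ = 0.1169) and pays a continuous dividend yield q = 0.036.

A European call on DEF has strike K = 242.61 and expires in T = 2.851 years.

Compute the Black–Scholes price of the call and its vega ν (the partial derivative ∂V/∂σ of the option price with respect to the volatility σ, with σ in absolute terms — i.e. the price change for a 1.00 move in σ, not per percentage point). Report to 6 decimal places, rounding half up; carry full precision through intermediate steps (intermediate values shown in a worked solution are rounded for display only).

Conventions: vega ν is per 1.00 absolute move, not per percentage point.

price = 12.162009
ν = 147.806240

σ√T = 0.1169·√2.851 = 0.197385
d₁ = (ln(S/K) + (r−q+σ²/2)T) / (σ√T) = (ln(247.96/242.61) + (0.0078−0.036+0.1169²/2)·2.851) / 0.197385 = (0.021812 − 0.060918) / 0.197385 = -0.198119
d₂ = d₁ − σ√T = -0.198119 − 0.197385 = -0.395504
e^{−rT} = 0.978008
e^{−qT} = 0.902455
N(d₁) = 0.421476,  N(d₂) = 0.346236
Call price V = S·e^{−qT}·N(d₁) − K·e^{−rT}·N(d₂) = 94.314870 − 82.152861 = 12.162009
φ(d₁) = (1/√(2π))·e^{−d₁²/2} = 0.391189
ν = S·e^{−qT}·φ(d₁)·√T = 147.806240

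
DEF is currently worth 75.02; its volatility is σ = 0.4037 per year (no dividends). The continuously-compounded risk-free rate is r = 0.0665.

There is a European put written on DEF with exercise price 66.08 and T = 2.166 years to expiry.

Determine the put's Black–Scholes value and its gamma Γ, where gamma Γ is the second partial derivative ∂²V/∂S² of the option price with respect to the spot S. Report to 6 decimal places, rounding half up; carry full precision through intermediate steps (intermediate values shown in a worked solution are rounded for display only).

price = 8.063002
Γ = 0.006741

σ√T = 0.4037·√2.166 = 0.594139
d₁ = (ln(S/K) + (r+σ²/2)T) / (σ√T) = (ln(75.02/66.08) + (0.0665+0.4037²/2)·2.166) / 0.594139 = (0.126889 + 0.320540) / 0.594139 = 0.753070
d₂ = d₁ − σ√T = 0.753070 − 0.594139 = 0.158931
e^{−rT} = 0.865854
N(−d₁) = 0.225704,  N(−d₂) = 0.436862
Put price V = K·e^{−rT}·N(−d₂) − S·N(−d₁) = 24.995312 − 16.932310 = 8.063002
φ(d₁) = (1/√(2π))·e^{−d₁²/2} = 0.300443
Γ = φ(d₁) / (S·σ·√T) = 0.006741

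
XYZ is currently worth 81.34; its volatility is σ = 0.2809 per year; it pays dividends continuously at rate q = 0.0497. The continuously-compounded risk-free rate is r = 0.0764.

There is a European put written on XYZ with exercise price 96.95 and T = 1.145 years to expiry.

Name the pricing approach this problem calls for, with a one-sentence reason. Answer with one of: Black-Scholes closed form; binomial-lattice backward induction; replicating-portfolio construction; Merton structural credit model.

Key observation: the instrument is a plain European put (strike 96.95) on a lognormal asset; the exact continuous-time formula applies directly.

framework: Black-Scholes closed form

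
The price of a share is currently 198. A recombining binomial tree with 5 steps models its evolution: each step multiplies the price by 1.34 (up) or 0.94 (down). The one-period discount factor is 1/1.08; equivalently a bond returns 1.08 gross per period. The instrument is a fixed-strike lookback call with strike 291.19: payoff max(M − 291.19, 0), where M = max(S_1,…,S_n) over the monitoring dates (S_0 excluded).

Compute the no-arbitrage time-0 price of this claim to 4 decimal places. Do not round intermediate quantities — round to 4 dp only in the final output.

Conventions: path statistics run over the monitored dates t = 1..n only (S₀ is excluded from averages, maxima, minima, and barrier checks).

price = 35.5950

Risk-neutral up-probability p* = (R−d)/(u−d) = (1.08−0.94)/(1.34−0.94) = 0.3500; the claim prices as the p*-weighted sum of path payoffs discounted by R^5.
Enumerate all 2^5 = 32 price paths (U = up ×1.34, D = down ×0.94); each path with k up-moves has probability p*^k·(1−p*)^(5−k).
DDDDD: M=186.1200, payoff=0.0000, prob=0.116029
UDDDD: M=265.3200, payoff=0.0000, prob=0.062477
DUDDD: M=249.4008, payoff=0.0000, prob=0.062477
UUDDD: M=355.5288, payoff=64.3388, prob=0.033642
DDUDD: M=234.4368, payoff=0.0000, prob=0.062477
UDUDD: M=334.1971, payoff=43.0071, prob=0.033642
DUUDD: M=334.1971, payoff=43.0071, prob=0.033642
UUUDD: M=476.4086, payoff=185.2186, prob=0.018115
DDDUD: M=220.3705, payoff=0.0000, prob=0.062477
UDDUD: M=314.1452, payoff=22.9552, prob=0.033642
DUDUD: M=314.1452, payoff=22.9552, prob=0.033642
UUDUD: M=447.8241, payoff=156.6341, prob=0.018115
DDUUD: M=314.1452, payoff=22.9552, prob=0.033642
UDUUD: M=447.8241, payoff=156.6341, prob=0.018115
DUUUD: M=447.8241, payoff=156.6341, prob=0.018115
UUUUD: M=638.3875, payoff=347.1975, prob=0.009754
DDDDU: M=207.1483, payoff=0.0000, prob=0.062477
UDDDU: M=295.2965, payoff=4.1065, prob=0.033642
DUDDU: M=295.2965, payoff=4.1065, prob=0.033642
UUDDU: M=420.9546, payoff=129.7646, prob=0.018115
DDUDU: M=295.2965, payoff=4.1065, prob=0.033642
UDUDU: M=420.9546, payoff=129.7646, prob=0.018115
DUUDU: M=420.9546, payoff=129.7646, prob=0.018115
UUUDU: M=600.0843, payoff=308.8943, prob=0.009754
DDDUU: M=295.2965, payoff=4.1065, prob=0.033642
UDDUU: M=420.9546, payoff=129.7646, prob=0.018115
DUDUU: M=420.9546, payoff=129.7646, prob=0.018115
UUDUU: M=600.0843, payoff=308.8943, prob=0.009754
DDUUU: M=420.9546, payoff=129.7646, prob=0.018115
UDUUU: M=600.0843, payoff=308.8943, prob=0.009754
DUUUU: M=600.0843, payoff=308.8943, prob=0.009754
UUUUU: M=855.4393, payoff=564.2493, prob=0.005252
Price = Σ prob·payoff / R^5 = 52.300668 / 1.469328 = 35.5950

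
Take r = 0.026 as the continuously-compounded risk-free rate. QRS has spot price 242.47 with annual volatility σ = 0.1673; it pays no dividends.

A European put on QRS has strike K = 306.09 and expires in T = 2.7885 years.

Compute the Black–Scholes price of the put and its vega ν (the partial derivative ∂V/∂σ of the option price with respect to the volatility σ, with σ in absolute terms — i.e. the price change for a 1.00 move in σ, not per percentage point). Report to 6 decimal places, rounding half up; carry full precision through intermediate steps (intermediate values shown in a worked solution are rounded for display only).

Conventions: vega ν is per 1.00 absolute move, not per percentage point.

price = 55.048500
ν = 146.959508

σ√T = 0.1673·√2.7885 = 0.279371
d₁ = (ln(S/K) + (r+σ²/2)T) / (σ√T) = (ln(242.47/306.09) + (0.026+0.1673²/2)·2.7885) / 0.279371 = (-0.233001 + 0.111525) / 0.279371 = -0.434820
d₂ = d₁ − σ√T = -0.434820 − 0.279371 = -0.714191
e^{−rT} = 0.930065
N(−d₁) = 0.668154,  N(−d₂) = 0.762445
Put price V = K·e^{−rT}·N(−d₂) − S·N(−d₁) = 217.055680 − 162.007180 = 55.048500
φ(d₁) = (1/√(2π))·e^{−d₁²/2} = 0.362956
ν = S·φ(d₁)·√T = 146.959508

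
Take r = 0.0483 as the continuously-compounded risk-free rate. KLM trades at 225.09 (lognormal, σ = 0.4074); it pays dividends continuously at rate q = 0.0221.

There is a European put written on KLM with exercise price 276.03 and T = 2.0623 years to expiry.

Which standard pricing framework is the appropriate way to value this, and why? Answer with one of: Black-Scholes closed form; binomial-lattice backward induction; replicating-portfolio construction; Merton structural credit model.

Key observation: with KLM following a GBM at constant σ and r, the European put struck at 276.03 prices in closed form — nothing here needs a stepwise model or a balance sheet.

framework: Black-Scholes closed form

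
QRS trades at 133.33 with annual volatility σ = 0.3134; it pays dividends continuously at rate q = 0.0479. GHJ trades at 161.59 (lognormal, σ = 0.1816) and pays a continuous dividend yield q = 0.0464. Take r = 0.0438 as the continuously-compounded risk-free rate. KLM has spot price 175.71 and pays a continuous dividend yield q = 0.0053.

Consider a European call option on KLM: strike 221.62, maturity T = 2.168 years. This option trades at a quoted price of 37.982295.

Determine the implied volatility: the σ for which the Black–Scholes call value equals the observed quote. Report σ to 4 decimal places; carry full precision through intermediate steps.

sigma = 0.4700

At σ = 0.4700 the Black–Scholes value reproduces the quote:
σ√T = 0.47·√2.168 = 0.692034
d₁ = (ln(S/K) + (r−q+σ²/2)T) / (σ√T) = (ln(175.71/221.62) + (0.0438−0.0053+0.47²/2)·2.168) / 0.692034 = (-0.232129 + 0.322924) / 0.692034 = 0.131199
d₂ = d₁ − σ√T = 0.131199 − 0.692034 = -0.560835
e^{−rT} = 0.909411
e^{−qT} = 0.988575
N(d₁) = 0.552191,  N(d₂) = 0.287455
V = S·e^{−qT}·N(d₁) − K·e^{−rT}·N(d₂) = 95.917022 − 57.934727 = 37.982295 (matching the quote); vega is positive throughout, so no other σ reproduces this price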